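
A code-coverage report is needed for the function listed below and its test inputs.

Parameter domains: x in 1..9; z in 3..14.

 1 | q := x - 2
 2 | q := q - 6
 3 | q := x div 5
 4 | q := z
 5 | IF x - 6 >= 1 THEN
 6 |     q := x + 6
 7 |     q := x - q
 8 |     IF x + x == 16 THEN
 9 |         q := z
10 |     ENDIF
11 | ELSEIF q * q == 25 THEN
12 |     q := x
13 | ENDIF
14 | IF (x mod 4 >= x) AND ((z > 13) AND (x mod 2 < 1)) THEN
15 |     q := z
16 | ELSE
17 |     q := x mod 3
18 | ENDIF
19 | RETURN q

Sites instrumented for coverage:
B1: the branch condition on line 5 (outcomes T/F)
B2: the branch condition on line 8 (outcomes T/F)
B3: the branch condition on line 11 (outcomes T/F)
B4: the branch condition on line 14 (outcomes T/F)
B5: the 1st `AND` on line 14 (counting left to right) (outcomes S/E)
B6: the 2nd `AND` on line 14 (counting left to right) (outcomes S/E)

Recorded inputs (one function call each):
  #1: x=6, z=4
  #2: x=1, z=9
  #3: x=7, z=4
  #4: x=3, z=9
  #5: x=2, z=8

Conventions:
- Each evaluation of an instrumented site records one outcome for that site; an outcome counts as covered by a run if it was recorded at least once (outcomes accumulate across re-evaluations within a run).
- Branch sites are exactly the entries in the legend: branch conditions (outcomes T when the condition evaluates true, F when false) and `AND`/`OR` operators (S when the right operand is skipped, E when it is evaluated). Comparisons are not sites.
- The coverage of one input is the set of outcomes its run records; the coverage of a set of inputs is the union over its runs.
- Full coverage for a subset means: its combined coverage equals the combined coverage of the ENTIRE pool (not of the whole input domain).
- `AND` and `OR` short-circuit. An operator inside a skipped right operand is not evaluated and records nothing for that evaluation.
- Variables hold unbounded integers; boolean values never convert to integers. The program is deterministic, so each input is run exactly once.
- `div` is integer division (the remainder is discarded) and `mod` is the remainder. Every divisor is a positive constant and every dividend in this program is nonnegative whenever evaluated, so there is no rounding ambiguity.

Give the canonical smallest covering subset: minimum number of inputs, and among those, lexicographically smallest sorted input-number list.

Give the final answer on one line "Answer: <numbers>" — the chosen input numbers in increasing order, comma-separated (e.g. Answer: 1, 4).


input #1 (x=6, z=4): events B1->F, B3->F, B5->S, B4->F; covers B1=F, B3=F, B4=F, B5=S
input #2 (x=1, z=9): events B1->F, B3->F, B5->E, B6->S, B4->F; covers B1=F, B3=F, B4=F, B5=E, B6=S
input #3 (x=7, z=4): events B1->T, B2->F, B5->S, B4->F; covers B1=T, B2=F, B4=F, B5=S
input #4 (x=3, z=9): events B1->F, B3->F, B5->E, B6->S, B4->F; covers B1=F, B3=F, B4=F, B5=E, B6=S
input #5 (x=2, z=8): events B1->F, B3->F, B5->E, B6->S, B4->F; covers B1=F, B3=F, B4=F, B5=E, B6=S
together the pool reaches 8 outcomes: B1=T, B1=F, B2=F, B3=F, B4=F, B5=S, B5=E, B6=S
size 1 is not enough: best union over all size-1 subsets is 5/8
inputs {2, 3} (size 2) cover everything; no size-2 subset with a lexicographically smaller index list covers all 8
Answer: 2, 3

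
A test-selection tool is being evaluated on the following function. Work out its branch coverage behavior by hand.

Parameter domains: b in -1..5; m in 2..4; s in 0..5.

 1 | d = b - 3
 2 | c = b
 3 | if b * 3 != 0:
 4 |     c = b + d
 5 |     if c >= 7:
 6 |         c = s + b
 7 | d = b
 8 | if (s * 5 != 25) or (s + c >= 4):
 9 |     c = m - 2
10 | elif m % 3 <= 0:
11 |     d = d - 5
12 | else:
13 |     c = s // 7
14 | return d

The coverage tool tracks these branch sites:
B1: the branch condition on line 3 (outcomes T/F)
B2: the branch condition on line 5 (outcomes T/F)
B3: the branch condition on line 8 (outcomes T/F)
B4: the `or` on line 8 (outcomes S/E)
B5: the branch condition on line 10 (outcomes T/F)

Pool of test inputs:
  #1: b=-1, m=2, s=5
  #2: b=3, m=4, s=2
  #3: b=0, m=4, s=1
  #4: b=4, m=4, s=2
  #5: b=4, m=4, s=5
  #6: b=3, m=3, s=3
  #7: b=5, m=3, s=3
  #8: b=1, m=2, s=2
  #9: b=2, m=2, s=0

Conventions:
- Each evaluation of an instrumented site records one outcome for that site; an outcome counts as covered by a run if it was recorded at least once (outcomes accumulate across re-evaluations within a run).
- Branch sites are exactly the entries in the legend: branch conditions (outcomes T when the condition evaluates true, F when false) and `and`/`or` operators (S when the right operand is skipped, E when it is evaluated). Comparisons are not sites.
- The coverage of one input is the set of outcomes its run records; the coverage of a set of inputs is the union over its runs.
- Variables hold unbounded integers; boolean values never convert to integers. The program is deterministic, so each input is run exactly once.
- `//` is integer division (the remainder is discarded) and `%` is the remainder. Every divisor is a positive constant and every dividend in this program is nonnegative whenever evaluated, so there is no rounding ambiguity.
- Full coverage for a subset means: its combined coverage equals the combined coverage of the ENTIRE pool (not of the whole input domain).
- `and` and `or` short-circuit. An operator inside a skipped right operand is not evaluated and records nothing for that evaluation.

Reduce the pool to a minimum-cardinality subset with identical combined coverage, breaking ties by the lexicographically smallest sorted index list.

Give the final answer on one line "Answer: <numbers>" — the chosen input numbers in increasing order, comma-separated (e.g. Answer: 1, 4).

run #1 (b=-1, m=2, s=5) runs B1->T, B2->F, B4->E, B3->F, B5->F; records B1=T, B2=F, B3=F, B4=E, B5=F
run #2 (b=3, m=4, s=2) runs B1->T, B2->F, B4->S, B3->T; records B1=T, B2=F, B3=T, B4=S
run #3 (b=0, m=4, s=1) runs B1->F, B4->S, B3->T; records B1=F, B3=T, B4=S
run #4 (b=4, m=4, s=2) runs B1->T, B2->F, B4->S, B3->T; records B1=T, B2=F, B3=T, B4=S
run #5 (b=4, m=4, s=5) runs B1->T, B2->F, B4->E, B3->T; records B1=T, B2=F, B3=T, B4=E
run #6 (b=3, m=3, s=3) runs B1->T, B2->F, B4->S, B3->T; records B1=T, B2=F, B3=T, B4=S
run #7 (b=5, m=3, s=3) runs B1->T, B2->T, B4->S, B3->T; records B1=T, B2=T, B3=T, B4=S
run #8 (b=1, m=2, s=2) runs B1->T, B2->F, B4->S, B3->T; records B1=T, B2=F, B3=T, B4=S
run #9 (b=2, m=2, s=0) runs B1->T, B2->F, B4->S, B3->T; records B1=T, B2=F, B3=T, B4=S
pool-wide coverage (9 outcomes): B1=T, B1=F, B2=T, B2=F, B3=T, B3=F, B4=S, B4=E, B5=F
no size-1 subset reaches all 9 outcomes (best union: 5/9)
no size-2 subset reaches all 9 outcomes (best union: 8/9)
inputs {1, 3, 7} (size 3) cover everything; no size-3 subset with a lexicographically smaller index list covers all 9

Answer: 1, 3, 7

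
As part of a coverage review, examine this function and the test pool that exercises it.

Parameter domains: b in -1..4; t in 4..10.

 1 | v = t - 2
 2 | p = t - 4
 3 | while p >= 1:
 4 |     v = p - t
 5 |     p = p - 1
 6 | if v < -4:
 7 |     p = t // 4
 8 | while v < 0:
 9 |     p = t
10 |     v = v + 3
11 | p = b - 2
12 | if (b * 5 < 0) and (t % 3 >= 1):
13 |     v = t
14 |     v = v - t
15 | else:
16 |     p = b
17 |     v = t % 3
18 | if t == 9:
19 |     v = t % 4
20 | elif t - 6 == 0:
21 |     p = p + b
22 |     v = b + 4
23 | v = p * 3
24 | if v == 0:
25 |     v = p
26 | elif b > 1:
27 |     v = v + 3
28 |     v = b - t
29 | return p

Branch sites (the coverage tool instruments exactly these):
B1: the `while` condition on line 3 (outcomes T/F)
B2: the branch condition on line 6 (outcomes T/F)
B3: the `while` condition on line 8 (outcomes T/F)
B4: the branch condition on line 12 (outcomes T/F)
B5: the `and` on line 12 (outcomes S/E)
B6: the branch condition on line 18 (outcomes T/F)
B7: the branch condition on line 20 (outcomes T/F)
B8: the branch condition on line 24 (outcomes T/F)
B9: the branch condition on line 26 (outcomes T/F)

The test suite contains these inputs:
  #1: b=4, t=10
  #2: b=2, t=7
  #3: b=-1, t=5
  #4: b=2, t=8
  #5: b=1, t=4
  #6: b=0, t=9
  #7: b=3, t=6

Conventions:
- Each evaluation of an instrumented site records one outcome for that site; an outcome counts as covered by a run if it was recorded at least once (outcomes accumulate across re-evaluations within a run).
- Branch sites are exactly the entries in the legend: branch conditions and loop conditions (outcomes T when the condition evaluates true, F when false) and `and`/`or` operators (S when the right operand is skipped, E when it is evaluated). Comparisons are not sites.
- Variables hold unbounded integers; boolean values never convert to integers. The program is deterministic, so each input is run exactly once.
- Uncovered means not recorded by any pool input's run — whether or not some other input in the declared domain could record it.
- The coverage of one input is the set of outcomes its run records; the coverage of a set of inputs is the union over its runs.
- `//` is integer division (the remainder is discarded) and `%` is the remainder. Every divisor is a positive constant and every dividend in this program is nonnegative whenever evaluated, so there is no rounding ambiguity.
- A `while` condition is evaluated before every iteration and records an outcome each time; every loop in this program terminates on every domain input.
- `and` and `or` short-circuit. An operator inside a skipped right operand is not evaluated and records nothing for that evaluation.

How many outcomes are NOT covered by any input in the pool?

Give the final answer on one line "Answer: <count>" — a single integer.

#1 (b=4, t=10) -> B1->T, B1->T, B1->T, B1->T, B1->T, B1->T, B1->F, B2->T, B3->T, B3->T, B3->T, B3->F, B5->S, B4->F, ...; covered: B1=T, B1=F, B2=T, B3=T, B3=F, B4=F, B5=S, B6=F, B7=F, B8=F, B9=T
#2 (b=2, t=7) -> B1->T, B1->T, B1->T, B1->F, B2->T, B3->T, B3->T, B3->F, B5->S, B4->F, B6->F, B7->F, B8->F, B9->T; covered: B1=T, B1=F, B2=T, B3=T, B3=F, B4=F, B5=S, B6=F, B7=F, B8=F, B9=T
#3 (b=-1, t=5) -> B1->T, B1->F, B2->F, B3->T, B3->T, B3->F, B5->E, B4->T, B6->F, B7->F, B8->F, B9->F; covered: B1=T, B1=F, B2=F, B3=T, B3=F, B4=T, B5=E, B6=F, B7=F, B8=F, B9=F
#4 (b=2, t=8) -> B1->T, B1->T, B1->T, B1->T, B1->F, B2->T, B3->T, B3->T, B3->T, B3->F, B5->S, B4->F, B6->F, B7->F, ...; covered: B1=T, B1=F, B2=T, B3=T, B3=F, B4=F, B5=S, B6=F, B7=F, B8=F, B9=T
#5 (b=1, t=4) -> B1->F, B2->F, B3->F, B5->S, B4->F, B6->F, B7->F, B8->F, B9->F; covered: B1=F, B2=F, B3=F, B4=F, B5=S, B6=F, B7=F, B8=F, B9=F
#6 (b=0, t=9) -> B1->T, B1->T, B1->T, B1->T, B1->T, B1->F, B2->T, B3->T, B3->T, B3->T, B3->F, B5->S, B4->F, B6->T, ...; covered: B1=T, B1=F, B2=T, B3=T, B3=F, B4=F, B5=S, B6=T, B8=T
#7 (b=3, t=6) -> B1->T, B1->T, B1->F, B2->T, B3->T, B3->T, B3->F, B5->S, B4->F, B6->F, B7->T, B8->F, B9->T; covered: B1=T, B1=F, B2=T, B3=T, B3=F, B4=F, B5=S, B6=F, B7=T, B8=F, B9=T
union over the pool: B1=T, B1=F, B2=T, B2=F, B3=T, B3=F, B4=T, B4=F, B5=S, B5=E, B6=T, B6=F, B7=T, B7=F, B8=T, B8=F, B9=T, B9=F
uncovered (0 of 18): none

Answer: 0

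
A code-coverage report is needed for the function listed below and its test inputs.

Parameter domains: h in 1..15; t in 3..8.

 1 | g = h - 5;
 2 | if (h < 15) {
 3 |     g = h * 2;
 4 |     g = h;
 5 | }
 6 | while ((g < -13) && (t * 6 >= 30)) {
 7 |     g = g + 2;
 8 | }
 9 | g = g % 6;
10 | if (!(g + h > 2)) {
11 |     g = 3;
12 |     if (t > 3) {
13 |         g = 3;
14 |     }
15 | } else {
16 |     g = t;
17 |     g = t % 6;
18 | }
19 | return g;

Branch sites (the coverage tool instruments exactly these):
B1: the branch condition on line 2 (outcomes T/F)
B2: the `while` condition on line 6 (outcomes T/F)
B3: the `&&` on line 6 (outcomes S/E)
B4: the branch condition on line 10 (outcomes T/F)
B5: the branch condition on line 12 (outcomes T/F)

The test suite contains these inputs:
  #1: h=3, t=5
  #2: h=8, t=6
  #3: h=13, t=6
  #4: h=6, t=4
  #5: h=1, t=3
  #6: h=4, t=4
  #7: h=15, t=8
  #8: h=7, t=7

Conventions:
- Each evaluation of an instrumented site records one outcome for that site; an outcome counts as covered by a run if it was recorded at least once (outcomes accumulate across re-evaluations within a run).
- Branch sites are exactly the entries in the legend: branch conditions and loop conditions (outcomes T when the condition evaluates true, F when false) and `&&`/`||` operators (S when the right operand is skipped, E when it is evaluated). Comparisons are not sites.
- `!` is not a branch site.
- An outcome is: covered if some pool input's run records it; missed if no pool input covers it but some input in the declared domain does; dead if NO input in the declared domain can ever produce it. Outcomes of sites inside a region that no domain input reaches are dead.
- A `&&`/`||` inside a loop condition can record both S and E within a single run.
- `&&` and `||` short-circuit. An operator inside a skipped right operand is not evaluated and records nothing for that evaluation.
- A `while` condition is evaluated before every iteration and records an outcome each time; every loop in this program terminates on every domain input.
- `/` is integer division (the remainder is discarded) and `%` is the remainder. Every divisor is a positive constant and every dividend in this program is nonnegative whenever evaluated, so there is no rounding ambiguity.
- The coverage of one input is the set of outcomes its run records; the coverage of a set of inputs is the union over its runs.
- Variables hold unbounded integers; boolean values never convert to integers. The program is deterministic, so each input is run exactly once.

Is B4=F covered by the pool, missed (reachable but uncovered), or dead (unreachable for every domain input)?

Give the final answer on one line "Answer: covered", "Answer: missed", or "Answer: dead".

B4=F is recorded by pool input(s) 1, 2, 3, 4, 6, 7, 8 -> covered

Answer: covered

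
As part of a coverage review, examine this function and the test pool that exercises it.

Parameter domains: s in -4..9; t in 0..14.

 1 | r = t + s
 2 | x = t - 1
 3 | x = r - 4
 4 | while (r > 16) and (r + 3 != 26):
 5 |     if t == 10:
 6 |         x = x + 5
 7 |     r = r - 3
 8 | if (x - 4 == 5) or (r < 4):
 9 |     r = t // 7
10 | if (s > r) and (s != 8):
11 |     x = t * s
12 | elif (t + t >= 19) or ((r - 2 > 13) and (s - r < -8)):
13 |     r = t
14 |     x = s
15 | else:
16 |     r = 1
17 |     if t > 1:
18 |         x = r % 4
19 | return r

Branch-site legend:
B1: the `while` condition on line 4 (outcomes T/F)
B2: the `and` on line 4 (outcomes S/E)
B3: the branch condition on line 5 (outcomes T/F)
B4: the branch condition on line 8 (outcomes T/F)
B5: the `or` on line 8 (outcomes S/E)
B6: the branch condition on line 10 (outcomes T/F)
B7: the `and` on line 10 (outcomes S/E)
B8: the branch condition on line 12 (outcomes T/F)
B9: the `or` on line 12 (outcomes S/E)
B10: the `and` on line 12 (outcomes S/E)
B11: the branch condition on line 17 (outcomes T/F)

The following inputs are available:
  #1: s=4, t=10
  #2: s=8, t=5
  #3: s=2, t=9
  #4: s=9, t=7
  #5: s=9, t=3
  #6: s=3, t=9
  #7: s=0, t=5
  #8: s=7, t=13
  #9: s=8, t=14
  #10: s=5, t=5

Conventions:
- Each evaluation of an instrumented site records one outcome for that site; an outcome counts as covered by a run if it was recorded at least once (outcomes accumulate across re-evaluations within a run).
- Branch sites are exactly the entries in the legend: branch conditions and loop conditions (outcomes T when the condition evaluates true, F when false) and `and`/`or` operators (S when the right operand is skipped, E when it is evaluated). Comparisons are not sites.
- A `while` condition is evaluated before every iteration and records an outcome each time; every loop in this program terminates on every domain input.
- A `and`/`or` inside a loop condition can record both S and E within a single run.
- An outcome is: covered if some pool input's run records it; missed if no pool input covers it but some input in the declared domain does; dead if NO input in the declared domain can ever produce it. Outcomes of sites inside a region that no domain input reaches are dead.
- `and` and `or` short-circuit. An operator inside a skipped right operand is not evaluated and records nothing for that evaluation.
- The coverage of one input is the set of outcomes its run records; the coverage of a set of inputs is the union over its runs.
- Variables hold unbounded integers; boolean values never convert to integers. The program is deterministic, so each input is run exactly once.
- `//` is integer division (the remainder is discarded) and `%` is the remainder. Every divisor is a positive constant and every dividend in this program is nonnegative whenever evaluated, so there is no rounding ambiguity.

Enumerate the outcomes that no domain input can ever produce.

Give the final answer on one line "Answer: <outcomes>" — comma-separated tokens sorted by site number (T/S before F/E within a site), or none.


running all 210 domain inputs and tallying outcomes:
  reachable outcomes have witnesses, e.g. B1=T (e.g. s=3, t=14), B1=F (e.g. s=-4, t=0), B2=S (e.g. s=-4, t=0), B2=E (e.g. s=3, t=14)
Answer: none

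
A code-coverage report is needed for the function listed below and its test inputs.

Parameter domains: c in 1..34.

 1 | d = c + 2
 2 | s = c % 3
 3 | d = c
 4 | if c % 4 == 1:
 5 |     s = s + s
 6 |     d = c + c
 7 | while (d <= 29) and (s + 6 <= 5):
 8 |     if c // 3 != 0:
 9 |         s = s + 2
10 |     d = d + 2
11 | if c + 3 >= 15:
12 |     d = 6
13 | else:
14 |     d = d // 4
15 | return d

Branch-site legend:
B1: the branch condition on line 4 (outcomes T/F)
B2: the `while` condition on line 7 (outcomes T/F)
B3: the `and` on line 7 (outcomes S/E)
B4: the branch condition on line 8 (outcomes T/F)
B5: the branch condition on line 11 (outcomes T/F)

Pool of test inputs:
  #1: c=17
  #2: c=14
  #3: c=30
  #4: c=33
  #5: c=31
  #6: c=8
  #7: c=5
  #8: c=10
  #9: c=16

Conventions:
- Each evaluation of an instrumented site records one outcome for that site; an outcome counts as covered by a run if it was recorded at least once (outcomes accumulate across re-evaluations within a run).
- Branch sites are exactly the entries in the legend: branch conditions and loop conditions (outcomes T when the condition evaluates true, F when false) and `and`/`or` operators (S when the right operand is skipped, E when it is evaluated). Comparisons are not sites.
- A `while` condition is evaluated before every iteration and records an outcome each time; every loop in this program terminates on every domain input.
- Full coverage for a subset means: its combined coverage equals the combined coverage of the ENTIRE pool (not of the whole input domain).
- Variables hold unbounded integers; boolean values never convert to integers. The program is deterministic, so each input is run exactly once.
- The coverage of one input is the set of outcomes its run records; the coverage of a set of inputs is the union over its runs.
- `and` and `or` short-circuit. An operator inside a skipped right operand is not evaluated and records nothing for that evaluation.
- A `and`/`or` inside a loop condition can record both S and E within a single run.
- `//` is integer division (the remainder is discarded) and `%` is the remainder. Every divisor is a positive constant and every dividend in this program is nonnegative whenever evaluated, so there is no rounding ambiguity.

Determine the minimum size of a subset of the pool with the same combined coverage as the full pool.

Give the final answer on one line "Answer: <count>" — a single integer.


input #1 (c=17): events B1->T, B3->S, B2->F, B5->T; covers B1=T, B2=F, B3=S, B5=T
input #2 (c=14): events B1->F, B3->E, B2->F, B5->T; covers B1=F, B2=F, B3=E, B5=T
input #3 (c=30): events B1->F, B3->S, B2->F, B5->T; covers B1=F, B2=F, B3=S, B5=T
input #4 (c=33): events B1->T, B3->S, B2->F, B5->T; covers B1=T, B2=F, B3=S, B5=T
input #5 (c=31): events B1->F, B3->S, B2->F, B5->T; covers B1=F, B2=F, B3=S, B5=T
input #6 (c=8): events B1->F, B3->E, B2->F, B5->F; covers B1=F, B2=F, B3=E, B5=F
input #7 (c=5): events B1->T, B3->E, B2->F, B5->F; covers B1=T, B2=F, B3=E, B5=F
input #8 (c=10): events B1->F, B3->E, B2->F, B5->F; covers B1=F, B2=F, B3=E, B5=F
input #9 (c=16): events B1->F, B3->E, B2->F, B5->T; covers B1=F, B2=F, B3=E, B5=T
the full pool covers 7 outcomes: B1=T, B1=F, B2=F, B3=S, B3=E, B5=T, B5=F
every size-1 subset falls short of the 7 outcomes (best: 4/7)
at size 2, {1, 6} reaches all 7 outcomes; every lexicographically earlier size-2 subset fails
Answer: 2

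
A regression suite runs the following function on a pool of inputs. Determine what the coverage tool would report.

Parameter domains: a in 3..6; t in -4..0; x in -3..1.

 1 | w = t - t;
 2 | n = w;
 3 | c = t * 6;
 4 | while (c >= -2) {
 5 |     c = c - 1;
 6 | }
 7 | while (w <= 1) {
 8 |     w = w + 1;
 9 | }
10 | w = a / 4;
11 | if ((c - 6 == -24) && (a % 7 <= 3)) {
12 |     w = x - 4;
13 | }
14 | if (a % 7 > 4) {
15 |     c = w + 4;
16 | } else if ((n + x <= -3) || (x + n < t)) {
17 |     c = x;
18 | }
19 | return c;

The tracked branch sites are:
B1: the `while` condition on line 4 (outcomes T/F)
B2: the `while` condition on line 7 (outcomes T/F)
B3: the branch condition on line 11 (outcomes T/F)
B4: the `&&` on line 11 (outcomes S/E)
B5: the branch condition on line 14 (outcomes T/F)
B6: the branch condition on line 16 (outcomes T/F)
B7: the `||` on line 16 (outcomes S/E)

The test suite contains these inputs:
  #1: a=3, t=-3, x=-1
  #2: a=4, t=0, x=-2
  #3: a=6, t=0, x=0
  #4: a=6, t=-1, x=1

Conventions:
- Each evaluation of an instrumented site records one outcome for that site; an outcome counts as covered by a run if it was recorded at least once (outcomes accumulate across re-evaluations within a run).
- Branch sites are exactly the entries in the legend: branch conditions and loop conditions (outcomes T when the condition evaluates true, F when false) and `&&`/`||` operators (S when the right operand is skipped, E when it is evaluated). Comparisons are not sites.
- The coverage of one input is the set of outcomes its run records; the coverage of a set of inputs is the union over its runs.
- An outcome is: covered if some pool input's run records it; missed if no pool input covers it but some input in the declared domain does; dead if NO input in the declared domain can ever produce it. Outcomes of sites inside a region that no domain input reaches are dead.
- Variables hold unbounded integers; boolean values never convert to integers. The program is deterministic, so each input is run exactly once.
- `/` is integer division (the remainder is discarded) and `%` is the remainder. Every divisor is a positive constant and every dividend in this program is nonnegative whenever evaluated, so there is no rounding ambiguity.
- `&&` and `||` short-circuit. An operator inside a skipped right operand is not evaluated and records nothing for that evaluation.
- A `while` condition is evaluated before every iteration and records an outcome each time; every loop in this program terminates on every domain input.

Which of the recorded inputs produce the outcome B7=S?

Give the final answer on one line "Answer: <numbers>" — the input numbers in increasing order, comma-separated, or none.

input #1 (a=3, t=-3, x=-1): does not record B7=S
input #2 (a=4, t=0, x=-2): does not record B7=S
input #3 (a=6, t=0, x=0): does not record B7=S
input #4 (a=6, t=-1, x=1): does not record B7=S

Answer: none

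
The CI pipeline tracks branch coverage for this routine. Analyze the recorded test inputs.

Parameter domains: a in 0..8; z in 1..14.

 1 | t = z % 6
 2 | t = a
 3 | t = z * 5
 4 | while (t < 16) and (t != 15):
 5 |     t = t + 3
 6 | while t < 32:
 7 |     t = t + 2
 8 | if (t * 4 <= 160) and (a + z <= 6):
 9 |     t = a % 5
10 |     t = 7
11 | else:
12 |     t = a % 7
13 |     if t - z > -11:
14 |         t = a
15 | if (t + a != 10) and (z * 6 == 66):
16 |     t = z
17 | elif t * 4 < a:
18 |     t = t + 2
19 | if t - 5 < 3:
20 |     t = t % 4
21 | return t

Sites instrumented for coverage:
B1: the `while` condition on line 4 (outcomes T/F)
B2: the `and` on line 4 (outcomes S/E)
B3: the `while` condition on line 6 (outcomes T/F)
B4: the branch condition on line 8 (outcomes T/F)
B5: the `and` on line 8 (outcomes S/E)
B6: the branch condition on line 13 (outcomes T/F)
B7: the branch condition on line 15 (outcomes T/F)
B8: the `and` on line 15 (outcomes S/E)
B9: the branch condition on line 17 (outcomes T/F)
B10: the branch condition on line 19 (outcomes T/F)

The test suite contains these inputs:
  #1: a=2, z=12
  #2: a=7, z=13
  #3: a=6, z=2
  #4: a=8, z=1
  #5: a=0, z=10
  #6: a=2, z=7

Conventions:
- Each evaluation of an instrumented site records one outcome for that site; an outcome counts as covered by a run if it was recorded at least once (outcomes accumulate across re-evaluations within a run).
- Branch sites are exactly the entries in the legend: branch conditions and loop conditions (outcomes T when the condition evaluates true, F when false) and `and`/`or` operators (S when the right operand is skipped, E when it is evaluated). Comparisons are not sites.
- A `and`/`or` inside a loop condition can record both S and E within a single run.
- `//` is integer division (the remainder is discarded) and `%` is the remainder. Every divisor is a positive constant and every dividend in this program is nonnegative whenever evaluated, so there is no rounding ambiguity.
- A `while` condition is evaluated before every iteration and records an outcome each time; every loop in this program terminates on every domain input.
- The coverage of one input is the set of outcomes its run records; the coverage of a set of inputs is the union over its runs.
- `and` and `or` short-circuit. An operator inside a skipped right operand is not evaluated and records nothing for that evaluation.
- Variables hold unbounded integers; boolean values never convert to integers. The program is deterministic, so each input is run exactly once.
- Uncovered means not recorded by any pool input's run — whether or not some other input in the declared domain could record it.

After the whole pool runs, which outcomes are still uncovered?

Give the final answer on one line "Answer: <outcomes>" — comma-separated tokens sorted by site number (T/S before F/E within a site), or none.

input #1 (a=2, z=12): events B2->S, B1->F, B3->F, B5->S, B4->F, B6->T, B8->E, B7->F, B9->F, B10->T; covers B1=F, B2=S, B3=F, B4=F, B5=S, B6=T, B7=F, B8=E, B9=F, B10=T
input #2 (a=7, z=13): events B2->S, B1->F, B3->F, B5->S, B4->F, B6->F, B8->E, B7->F, B9->T, B10->T; covers B1=F, B2=S, B3=F, B4=F, B5=S, B6=F, B7=F, B8=E, B9=T, B10=T
input #3 (a=6, z=2): events B2->E, B1->T, B2->E, B1->T, B2->S, B1->F, B3->T, B3->T, B3->T, B3->T, B3->T, B3->T, B3->T, B3->T, ...; covers B1=T, B1=F, B2=S, B2=E, B3=T, B3=F, B4=F, B5=E, B6=T, B7=F, B8=E, B9=F, B10=T
input #4 (a=8, z=1): events B2->E, B1->T, B2->E, B1->T, B2->E, B1->T, B2->E, B1->T, B2->S, B1->F, B3->T, B3->T, B3->T, B3->T, ...; covers B1=T, B1=F, B2=S, B2=E, B3=T, B3=F, B4=F, B5=E, B6=T, B7=F, B8=E, B9=F, B10=F
input #5 (a=0, z=10): events B2->S, B1->F, B3->F, B5->S, B4->F, B6->T, B8->E, B7->F, B9->F, B10->T; covers B1=F, B2=S, B3=F, B4=F, B5=S, B6=T, B7=F, B8=E, B9=F, B10=T
input #6 (a=2, z=7): events B2->S, B1->F, B3->F, B5->E, B4->F, B6->T, B8->E, B7->F, B9->F, B10->T; covers B1=F, B2=S, B3=F, B4=F, B5=E, B6=T, B7=F, B8=E, B9=F, B10=T
union over the pool: B1=T, B1=F, B2=S, B2=E, B3=T, B3=F, B4=F, B5=S, B5=E, B6=T, B6=F, B7=F, B8=E, B9=T, B9=F, B10=T, B10=F
uncovered (3 of 20): B4=T, B7=T, B8=S

Answer: B4=T, B7=T, B8=S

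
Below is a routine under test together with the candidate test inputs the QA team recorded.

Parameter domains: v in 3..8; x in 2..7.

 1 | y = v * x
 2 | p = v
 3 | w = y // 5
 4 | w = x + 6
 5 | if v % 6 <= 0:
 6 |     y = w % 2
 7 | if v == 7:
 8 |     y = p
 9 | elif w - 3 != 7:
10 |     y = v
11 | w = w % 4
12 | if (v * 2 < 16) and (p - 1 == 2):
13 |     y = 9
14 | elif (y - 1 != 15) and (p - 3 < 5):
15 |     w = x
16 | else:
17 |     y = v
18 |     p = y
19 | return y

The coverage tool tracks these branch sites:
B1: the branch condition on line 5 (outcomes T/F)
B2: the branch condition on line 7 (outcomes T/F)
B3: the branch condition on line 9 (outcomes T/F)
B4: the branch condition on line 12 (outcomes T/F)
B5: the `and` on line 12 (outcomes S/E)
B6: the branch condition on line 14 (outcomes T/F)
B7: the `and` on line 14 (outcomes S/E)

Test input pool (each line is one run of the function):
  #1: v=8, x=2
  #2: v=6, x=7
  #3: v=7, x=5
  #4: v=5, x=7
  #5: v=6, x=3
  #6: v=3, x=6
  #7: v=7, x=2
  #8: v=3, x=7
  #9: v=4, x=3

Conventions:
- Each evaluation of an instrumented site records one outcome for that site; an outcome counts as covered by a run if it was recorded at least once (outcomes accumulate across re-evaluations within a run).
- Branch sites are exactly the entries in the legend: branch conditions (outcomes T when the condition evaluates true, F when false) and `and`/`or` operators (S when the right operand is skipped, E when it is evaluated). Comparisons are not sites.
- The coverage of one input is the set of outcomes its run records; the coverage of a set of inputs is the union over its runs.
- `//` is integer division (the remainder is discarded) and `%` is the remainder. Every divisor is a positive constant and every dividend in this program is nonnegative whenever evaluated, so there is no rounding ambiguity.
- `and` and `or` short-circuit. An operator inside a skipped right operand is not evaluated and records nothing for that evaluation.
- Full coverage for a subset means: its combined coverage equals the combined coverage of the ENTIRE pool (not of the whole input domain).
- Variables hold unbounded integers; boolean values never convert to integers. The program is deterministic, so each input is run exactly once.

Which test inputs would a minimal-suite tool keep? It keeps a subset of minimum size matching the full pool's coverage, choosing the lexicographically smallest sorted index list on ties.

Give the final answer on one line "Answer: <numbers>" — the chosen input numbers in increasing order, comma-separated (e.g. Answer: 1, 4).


input #1 (v=8, x=2): covers B1=F, B2=F, B3=T, B4=F, B5=S, B6=F, B7=E
input #2 (v=6, x=7): covers B1=T, B2=F, B3=T, B4=F, B5=E, B6=T, B7=E
input #3 (v=7, x=5): covers B1=F, B2=T, B4=F, B5=E, B6=T, B7=E
input #4 (v=5, x=7): covers B1=F, B2=F, B3=T, B4=F, B5=E, B6=T, B7=E
input #5 (v=6, x=3): covers B1=T, B2=F, B3=T, B4=F, B5=E, B6=T, B7=E
input #6 (v=3, x=6): covers B1=F, B2=F, B3=T, B4=T, B5=E
input #7 (v=7, x=2): covers B1=F, B2=T, B4=F, B5=E, B6=T, B7=E
input #8 (v=3, x=7): covers B1=F, B2=F, B3=T, B4=T, B5=E
input #9 (v=4, x=3): covers B1=F, B2=F, B3=T, B4=F, B5=E, B6=T, B7=E
together the pool reaches 12 outcomes: B1=T, B1=F, B2=T, B2=F, B3=T, B4=T, B4=F, B5=S, B5=E, B6=T, B6=F, B7=E
size 1 is not enough: best union over all size-1 subsets is 7/12
size 2 is not enough: best union over all size-2 subsets is 10/12
size 3 is not enough: best union over all size-3 subsets is 11/12
size 4: inputs {1, 2, 3, 6} cover all 12 outcomes, and no lexicographically smaller subset of this size does
Answer: 1, 2, 3, 6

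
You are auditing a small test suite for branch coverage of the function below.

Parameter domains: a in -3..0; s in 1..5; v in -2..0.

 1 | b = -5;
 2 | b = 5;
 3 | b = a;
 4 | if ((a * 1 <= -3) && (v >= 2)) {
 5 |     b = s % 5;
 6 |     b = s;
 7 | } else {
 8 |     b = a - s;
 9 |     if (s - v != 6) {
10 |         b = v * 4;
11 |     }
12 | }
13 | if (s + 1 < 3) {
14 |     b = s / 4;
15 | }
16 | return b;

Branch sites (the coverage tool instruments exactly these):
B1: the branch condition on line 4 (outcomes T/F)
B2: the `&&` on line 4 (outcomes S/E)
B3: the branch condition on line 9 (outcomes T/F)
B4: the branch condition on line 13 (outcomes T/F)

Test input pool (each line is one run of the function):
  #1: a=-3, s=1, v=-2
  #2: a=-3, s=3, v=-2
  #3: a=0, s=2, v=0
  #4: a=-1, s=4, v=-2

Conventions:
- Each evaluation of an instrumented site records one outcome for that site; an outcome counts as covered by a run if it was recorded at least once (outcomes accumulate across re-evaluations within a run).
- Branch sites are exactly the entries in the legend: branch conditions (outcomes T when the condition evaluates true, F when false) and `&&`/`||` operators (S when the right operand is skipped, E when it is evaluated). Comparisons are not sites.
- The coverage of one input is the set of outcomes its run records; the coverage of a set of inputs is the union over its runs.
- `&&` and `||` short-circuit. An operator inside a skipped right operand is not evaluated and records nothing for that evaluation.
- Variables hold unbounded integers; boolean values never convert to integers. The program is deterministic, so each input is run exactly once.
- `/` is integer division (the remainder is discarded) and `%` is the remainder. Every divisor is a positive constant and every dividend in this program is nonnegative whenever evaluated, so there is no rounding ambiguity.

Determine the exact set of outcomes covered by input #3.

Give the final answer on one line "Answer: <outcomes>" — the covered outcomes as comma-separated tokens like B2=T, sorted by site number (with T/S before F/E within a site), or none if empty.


Simulating input #3 (a=0, s=2, v=0) step by step:
  B2->S, B1->F, B3->T, B4->F
deduplicating events, the covered set is: B1=F, B2=S, B3=T, B4=F
Answer: B1=F, B2=S, B3=T, B4=F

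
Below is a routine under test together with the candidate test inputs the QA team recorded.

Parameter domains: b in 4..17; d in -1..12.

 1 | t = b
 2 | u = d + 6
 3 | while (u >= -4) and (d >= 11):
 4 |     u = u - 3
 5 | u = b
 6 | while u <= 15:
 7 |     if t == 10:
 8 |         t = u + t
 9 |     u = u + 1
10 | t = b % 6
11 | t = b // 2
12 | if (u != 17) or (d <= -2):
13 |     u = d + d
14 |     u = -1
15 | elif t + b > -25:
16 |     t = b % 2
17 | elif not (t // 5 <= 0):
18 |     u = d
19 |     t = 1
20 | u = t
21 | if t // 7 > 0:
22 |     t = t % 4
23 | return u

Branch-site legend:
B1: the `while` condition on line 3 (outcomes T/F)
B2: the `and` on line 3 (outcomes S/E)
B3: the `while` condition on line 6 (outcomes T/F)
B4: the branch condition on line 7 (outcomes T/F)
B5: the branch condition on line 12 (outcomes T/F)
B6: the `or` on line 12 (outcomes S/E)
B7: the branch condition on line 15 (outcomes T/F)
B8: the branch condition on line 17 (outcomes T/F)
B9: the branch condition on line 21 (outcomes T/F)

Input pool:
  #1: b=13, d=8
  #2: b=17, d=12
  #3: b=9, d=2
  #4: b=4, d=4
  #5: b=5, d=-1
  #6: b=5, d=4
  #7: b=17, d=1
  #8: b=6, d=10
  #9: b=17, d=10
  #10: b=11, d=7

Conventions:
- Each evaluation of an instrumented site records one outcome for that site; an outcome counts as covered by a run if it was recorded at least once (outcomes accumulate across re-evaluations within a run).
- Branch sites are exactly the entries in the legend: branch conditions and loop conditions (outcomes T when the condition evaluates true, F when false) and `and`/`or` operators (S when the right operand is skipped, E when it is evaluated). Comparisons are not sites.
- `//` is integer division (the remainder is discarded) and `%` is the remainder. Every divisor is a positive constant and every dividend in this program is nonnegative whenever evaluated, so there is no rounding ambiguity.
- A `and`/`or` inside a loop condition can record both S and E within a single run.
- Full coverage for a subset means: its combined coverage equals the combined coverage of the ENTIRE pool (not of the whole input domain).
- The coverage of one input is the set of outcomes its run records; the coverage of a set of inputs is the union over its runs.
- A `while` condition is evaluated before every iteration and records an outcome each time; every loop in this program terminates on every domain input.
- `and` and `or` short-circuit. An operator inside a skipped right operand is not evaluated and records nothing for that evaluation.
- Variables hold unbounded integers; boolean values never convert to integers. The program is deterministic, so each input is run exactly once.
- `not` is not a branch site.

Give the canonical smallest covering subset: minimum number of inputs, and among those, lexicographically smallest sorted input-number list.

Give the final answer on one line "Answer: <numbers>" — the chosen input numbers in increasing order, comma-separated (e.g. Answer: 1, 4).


#1 (b=13, d=8) -> B2->E, B1->F, B3->T, B4->F, B3->T, B4->F, B3->T, B4->F, B3->F, B6->S, B5->T, B9->F; covered: B1=F, B2=E, B3=T, B3=F, B4=F, B5=T, B6=S, B9=F
#2 (b=17, d=12) -> B2->E, B1->T, B2->E, B1->T, B2->E, B1->T, B2->E, B1->T, B2->E, B1->T, B2->E, B1->T, B2->E, B1->T, ...; covered: B1=T, B1=F, B2=S, B2=E, B3=F, B5=F, B6=E, B7=T, B9=F
#3 (b=9, d=2) -> B2->E, B1->F, B3->T, B4->F, B3->T, B4->F, B3->T, B4->F, B3->T, B4->F, B3->T, B4->F, B3->T, B4->F, ...; covered: B1=F, B2=E, B3=T, B3=F, B4=F, B5=T, B6=S, B9=F
#4 (b=4, d=4) -> B2->E, B1->F, B3->T, B4->F, B3->T, B4->F, B3->T, B4->F, B3->T, B4->F, B3->T, B4->F, B3->T, B4->F, ...; covered: B1=F, B2=E, B3=T, B3=F, B4=F, B5=T, B6=S, B9=F
#5 (b=5, d=-1) -> B2->E, B1->F, B3->T, B4->F, B3->T, B4->F, B3->T, B4->F, B3->T, B4->F, B3->T, B4->F, B3->T, B4->F, ...; covered: B1=F, B2=E, B3=T, B3=F, B4=F, B5=T, B6=S, B9=F
#6 (b=5, d=4) -> B2->E, B1->F, B3->T, B4->F, B3->T, B4->F, B3->T, B4->F, B3->T, B4->F, B3->T, B4->F, B3->T, B4->F, ...; covered: B1=F, B2=E, B3=T, B3=F, B4=F, B5=T, B6=S, B9=F
#7 (b=17, d=1) -> B2->E, B1->F, B3->F, B6->E, B5->F, B7->T, B9->F; covered: B1=F, B2=E, B3=F, B5=F, B6=E, B7=T, B9=F
#8 (b=6, d=10) -> B2->E, B1->F, B3->T, B4->F, B3->T, B4->F, B3->T, B4->F, B3->T, B4->F, B3->T, B4->F, B3->T, B4->F, ...; covered: B1=F, B2=E, B3=T, B3=F, B4=F, B5=T, B6=S, B9=F
#9 (b=17, d=10) -> B2->E, B1->F, B3->F, B6->E, B5->F, B7->T, B9->F; covered: B1=F, B2=E, B3=F, B5=F, B6=E, B7=T, B9=F
#10 (b=11, d=7) -> B2->E, B1->F, B3->T, B4->F, B3->T, B4->F, B3->T, B4->F, B3->T, B4->F, B3->T, B4->F, B3->F, B6->S, ...; covered: B1=F, B2=E, B3=T, B3=F, B4=F, B5=T, B6=S, B9=F
union over all inputs: B1=T, B1=F, B2=S, B2=E, B3=T, B3=F, B4=F, B5=T, B5=F, B6=S, B6=E, B7=T, B9=F (13 outcomes)
checked all size-1 subsets: none covers 13 outcomes (max 9/13)
the canonical winner is {1, 2}: size 2, full 13-outcome coverage, earliest index list among size-2 covers
Answer: 1, 2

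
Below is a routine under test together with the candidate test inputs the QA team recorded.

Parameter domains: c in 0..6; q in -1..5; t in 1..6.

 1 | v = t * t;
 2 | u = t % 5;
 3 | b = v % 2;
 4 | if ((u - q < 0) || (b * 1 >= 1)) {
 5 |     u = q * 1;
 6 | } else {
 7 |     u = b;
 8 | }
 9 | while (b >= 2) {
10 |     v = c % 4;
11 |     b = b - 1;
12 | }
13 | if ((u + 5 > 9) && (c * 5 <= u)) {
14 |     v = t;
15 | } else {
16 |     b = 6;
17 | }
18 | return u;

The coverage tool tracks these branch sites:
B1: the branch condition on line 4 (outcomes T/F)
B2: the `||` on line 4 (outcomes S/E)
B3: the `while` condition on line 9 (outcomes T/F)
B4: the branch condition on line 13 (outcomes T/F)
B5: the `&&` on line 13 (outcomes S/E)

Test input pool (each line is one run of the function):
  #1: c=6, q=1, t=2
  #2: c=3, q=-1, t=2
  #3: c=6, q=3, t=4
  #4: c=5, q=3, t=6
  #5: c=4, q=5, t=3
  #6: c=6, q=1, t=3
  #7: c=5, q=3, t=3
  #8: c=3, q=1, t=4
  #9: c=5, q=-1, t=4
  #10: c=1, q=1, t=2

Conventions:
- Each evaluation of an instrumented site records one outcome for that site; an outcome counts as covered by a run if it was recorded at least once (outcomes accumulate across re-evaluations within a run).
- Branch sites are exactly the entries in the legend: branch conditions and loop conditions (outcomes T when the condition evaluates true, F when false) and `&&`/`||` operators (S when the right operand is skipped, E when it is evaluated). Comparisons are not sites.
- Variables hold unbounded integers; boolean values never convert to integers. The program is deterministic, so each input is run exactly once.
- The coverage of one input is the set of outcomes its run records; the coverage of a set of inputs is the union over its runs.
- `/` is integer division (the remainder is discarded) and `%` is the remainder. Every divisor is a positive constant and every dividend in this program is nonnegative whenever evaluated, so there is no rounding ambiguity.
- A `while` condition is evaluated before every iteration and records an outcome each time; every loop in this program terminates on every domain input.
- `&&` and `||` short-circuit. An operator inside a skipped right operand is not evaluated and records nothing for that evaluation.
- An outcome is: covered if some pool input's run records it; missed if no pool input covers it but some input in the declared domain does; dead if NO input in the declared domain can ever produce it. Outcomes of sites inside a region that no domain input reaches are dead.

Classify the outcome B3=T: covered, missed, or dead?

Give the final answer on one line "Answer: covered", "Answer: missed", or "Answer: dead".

no pool input records B3=T
checking all 294 inputs in the declared domain: B3=T is never recorded -> dead

Answer: dead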